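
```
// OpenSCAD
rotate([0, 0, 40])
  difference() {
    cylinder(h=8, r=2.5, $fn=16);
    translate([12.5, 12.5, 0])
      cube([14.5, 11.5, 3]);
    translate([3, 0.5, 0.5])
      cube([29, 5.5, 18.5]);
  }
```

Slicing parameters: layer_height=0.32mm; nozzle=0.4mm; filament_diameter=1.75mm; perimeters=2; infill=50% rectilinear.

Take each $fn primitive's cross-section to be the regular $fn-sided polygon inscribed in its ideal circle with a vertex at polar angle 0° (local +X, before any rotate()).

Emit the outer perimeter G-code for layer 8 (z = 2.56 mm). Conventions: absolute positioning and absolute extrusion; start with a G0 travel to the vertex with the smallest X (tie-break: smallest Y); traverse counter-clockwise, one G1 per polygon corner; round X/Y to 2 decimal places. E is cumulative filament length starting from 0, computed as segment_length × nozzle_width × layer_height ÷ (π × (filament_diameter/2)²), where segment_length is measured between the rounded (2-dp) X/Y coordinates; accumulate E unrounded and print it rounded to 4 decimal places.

At z = 2.56 mm: the cylinder: section is a regular 16-gon, circumradius r=2.5; the 14.5×11.5 cube at (12.5, 12.5) contributes its full rectangle; the 29×5.5 cube at (3, 0.5) contributes its full rectangle; After the difference (first − rest): starting from the r=2.5 cylinder, the 14.5×11.5 cube at (12.5, 12.5) misses the remaining region (no effect); the 29×5.5 cube at (3, 0.5) misses the remaining region (no effect) — 1 connected region; (whole slice rotated 40° about Z — lengths, areas and connectivity unchanged). The outline is a single polygon with 16 vertices. Extrusion per mm of travel: 0.4 × 0.32 / (π × 0.875²) = 0.053216. Accumulating E over each segment gives final E = 0.8307.

G0 X-2.49 Y0.22 Z2.56
G1 X-2.38 Y-0.75 E0.0520
G1 X-1.92 Y-1.61 E0.1039
G1 X-1.15 Y-2.22 E0.1561
G1 X-0.22 Y-2.49 E0.2077
G1 X0.75 Y-2.38 E0.2596
G1 X1.61 Y-1.92 E0.3115
G1 X2.22 Y-1.15 E0.3638
G1 X2.49 Y-0.22 E0.4153
G1 X2.38 Y0.75 E0.4673
G1 X1.92 Y1.61 E0.5192
G1 X1.15 Y2.22 E0.5715
G1 X0.22 Y2.49 E0.6230
G1 X-0.75 Y2.38 E0.6749
G1 X-1.61 Y1.92 E0.7268
G1 X-2.22 Y1.15 E0.7791
G1 X-2.49 Y0.22 E0.8307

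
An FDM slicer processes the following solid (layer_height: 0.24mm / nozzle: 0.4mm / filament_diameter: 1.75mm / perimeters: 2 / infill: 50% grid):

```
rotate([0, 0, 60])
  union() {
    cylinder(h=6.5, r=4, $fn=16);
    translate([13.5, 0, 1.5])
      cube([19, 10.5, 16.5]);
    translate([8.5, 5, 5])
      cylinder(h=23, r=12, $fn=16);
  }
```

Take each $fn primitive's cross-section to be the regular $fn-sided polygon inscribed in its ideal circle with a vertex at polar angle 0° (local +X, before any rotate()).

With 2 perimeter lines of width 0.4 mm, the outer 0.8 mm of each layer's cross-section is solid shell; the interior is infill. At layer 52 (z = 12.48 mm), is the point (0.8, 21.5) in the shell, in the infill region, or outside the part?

At z = 12.48 mm: the cylinder does not reach this height (z outside [0, 6.5]); the 19×10.5 cube at (13.5, 0) contributes its full rectangle; the r=12 cylinder at (8.5, 5) gives a regular 16-gon of circumradius 12 (constant along its height); Combining (union): the regions partially overlap (shared area 67.77 mm²), so overlapping operands fuse into one piece — 1 connected region; (whole slice rotated 60° about Z — lengths, areas and connectivity unchanged). Overall, the cross-section is a single solid region. Undo the 60° rotation: the query point maps to (19.020, 10.057) in the un-rotated model frame. The nearest boundary edge runs (18.98, 10.50)→(32.50, 10.50); distance from the point to it = 0.44 mm. The point is inside the cross-section, 0.44 mm from the nearest boundary — within the 0.8 mm shell band (2 × 0.4).

shell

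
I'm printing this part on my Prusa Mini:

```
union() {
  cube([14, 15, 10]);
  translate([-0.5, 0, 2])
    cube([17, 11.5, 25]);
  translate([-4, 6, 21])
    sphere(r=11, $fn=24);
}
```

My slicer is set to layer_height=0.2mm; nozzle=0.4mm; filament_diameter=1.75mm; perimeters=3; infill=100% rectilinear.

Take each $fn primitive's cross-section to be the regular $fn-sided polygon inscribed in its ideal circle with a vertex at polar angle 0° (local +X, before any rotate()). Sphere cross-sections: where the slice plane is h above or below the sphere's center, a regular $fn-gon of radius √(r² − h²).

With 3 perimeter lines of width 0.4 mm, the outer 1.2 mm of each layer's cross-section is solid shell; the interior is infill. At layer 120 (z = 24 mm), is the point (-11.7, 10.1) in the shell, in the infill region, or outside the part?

At z = 24 mm: the cube is absent (z outside [0, 10]); the cube at (-0.5, 0) is present — its section is the full 17×11.5 rectangle; the r=11 sphere at (-4, 6) contributes a regular 24-gon of circumradius √(11²−3²) = 10.583; Taking the union: the regions partially overlap (shared area 74.42 mm²), so overlapping operands fuse into one piece — 1 connected region. Overall, the cross-section is a single solid region. The nearest boundary edge runs (-14.22, 8.74)→(-13.17, 11.29); distance from the point to it = 1.81 mm. The point is inside the cross-section and 1.81 mm from the nearest boundary — more than the 1.2 mm shell width (3 × 0.4), so it's in the infill interior.

infill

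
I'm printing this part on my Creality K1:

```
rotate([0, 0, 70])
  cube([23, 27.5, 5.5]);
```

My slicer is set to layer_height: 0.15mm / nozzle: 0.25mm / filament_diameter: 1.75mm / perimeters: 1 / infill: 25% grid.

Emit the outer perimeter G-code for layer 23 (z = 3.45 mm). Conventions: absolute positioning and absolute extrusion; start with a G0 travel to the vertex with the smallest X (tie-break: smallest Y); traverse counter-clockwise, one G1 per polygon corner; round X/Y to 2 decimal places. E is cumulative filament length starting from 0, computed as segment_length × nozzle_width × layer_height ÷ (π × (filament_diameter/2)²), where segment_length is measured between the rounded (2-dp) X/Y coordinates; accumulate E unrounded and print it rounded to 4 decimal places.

At z = 3.45 mm: the cube (footprint 23×27.5) is included at this height; (whole slice rotated 70° about Z — lengths, areas and connectivity unchanged). The outline is a single polygon with 4 vertices. Extrusion per mm of travel: 0.25 × 0.15 / (π × 0.875²) = 0.015591. Accumulating E over each segment gives final E = 1.5747.

G0 X-25.84 Y9.41 Z3.45
G1 X0.00 Y0.00 E0.4287
G1 X7.87 Y21.61 E0.7873
G1 X-17.98 Y31.02 E1.2162
G1 X-25.84 Y9.41 E1.5747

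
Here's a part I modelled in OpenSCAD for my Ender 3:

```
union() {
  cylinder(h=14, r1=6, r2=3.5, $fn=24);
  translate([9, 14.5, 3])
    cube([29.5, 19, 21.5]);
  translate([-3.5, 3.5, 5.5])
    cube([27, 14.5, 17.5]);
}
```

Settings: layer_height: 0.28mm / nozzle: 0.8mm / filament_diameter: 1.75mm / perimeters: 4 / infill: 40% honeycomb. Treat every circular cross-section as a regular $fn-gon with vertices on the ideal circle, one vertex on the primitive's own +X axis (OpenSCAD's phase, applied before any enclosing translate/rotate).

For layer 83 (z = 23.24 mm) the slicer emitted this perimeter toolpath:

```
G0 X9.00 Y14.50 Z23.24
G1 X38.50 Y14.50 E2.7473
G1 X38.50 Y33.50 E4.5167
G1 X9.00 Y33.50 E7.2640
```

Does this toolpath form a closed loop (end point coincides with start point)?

no

Start point (G0): (9.00, 14.50). End point (last G1): the path does not return to the start — open.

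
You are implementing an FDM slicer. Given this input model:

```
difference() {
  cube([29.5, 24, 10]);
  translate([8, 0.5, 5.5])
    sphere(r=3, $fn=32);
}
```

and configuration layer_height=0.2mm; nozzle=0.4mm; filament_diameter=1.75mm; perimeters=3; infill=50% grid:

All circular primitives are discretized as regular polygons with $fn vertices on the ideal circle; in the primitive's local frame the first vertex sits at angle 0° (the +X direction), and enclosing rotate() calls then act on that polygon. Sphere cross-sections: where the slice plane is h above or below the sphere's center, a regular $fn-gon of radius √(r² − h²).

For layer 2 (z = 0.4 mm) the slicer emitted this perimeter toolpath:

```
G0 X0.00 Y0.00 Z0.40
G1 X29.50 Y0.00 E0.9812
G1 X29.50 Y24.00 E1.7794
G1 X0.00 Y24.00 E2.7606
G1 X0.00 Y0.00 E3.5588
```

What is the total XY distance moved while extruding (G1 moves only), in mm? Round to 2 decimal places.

Sum the Euclidean lengths of each G1 segment: total = 107.00 mm.

107.00 mm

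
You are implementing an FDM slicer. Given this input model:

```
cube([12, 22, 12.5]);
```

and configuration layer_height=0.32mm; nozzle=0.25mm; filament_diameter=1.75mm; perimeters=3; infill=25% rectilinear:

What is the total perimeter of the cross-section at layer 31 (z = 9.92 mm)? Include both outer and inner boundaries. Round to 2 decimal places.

68.00 mm

At z = 9.92 mm: the cube is present — its section is the full 12×22 rectangle (perimeter 68.00 mm). Overall, the cross-section is a single solid region. Total boundary length (outer) = 68.00 mm.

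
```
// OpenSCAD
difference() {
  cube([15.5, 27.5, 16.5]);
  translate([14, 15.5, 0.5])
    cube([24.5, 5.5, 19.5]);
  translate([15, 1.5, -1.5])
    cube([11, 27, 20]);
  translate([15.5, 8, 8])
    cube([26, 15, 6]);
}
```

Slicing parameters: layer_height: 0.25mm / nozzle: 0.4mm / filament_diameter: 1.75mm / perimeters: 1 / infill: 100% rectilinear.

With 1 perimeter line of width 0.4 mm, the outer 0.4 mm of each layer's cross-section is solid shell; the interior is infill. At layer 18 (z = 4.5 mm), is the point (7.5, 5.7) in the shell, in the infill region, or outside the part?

At z = 4.5 mm: the cube is present — its section is the full 15.5×27.5 rectangle; the cube at (14, 15.5) (footprint 24.5×5.5) is included at this height; the cube at (15, 1.5) (footprint 11×27) is included at this height; the cube at (15.5, 8) is not intersected at this z (z outside [8, 14]); Subtracting the remaining from the first: starting from the 15.5×27.5 cube, the 24.5×5.5 cube at (14, 15.5) partially overlaps it — only the 8.25 mm² overlap (of its 134.75 mm²) is removed, clipping the outline; the 11×27 cube at (15, 1.5) partially overlaps it — only the 10.25 mm² overlap (of its 297.00 mm²) is removed, clipping the outline — 1 connected region. Overall, the cross-section is a single solid region. The nearest boundary edge runs (15.50, 0.00)→(0.00, 0.00); distance from the point to it = 5.70 mm. The point is inside the cross-section and 5.70 mm from the nearest boundary — more than the 0.4 mm shell width (1 × 0.4), so it's in the infill interior.

infill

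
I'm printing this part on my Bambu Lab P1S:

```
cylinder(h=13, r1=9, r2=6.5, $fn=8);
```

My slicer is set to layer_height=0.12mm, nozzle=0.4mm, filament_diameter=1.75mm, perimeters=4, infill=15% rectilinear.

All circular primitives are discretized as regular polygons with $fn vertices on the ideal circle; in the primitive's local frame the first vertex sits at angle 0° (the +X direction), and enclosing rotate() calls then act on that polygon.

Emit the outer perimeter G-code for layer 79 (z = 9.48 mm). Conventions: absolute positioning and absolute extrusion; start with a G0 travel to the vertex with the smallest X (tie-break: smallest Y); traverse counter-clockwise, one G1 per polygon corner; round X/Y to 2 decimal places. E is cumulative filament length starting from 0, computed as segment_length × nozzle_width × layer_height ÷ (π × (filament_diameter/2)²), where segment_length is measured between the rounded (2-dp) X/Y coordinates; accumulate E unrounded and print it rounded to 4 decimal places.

G0 X-7.18 Y0.00 Z9.48
G1 X-5.07 Y-5.07 E0.1096
G1 X0.00 Y-7.18 E0.2192
G1 X5.07 Y-5.07 E0.3288
G1 X7.18 Y0.00 E0.4384
G1 X5.07 Y5.07 E0.5479
G1 X0.00 Y7.18 E0.6575
G1 X-5.07 Y5.07 E0.7671
G1 X-7.18 Y0.00 E0.8767

At z = 9.48 mm: the cone (r1=9→r2=6.5) has section circumradius 7.177 here — a regular 8-gon. The outline is a single polygon with 8 vertices. Extrusion per mm of travel: 0.4 × 0.12 / (π × 0.875²) = 0.019956. Accumulating E over each segment gives final E = 0.8767.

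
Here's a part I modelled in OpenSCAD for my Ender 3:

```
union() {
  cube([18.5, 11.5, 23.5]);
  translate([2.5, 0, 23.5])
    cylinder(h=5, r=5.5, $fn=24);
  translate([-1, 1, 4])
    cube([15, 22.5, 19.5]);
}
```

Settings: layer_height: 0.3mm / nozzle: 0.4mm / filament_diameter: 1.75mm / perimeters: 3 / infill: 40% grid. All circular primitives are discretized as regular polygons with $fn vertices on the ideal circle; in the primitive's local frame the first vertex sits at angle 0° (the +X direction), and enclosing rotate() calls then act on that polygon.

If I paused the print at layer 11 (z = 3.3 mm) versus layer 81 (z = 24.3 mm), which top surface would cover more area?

Layer 11 (z = 3.3): the 18.5×11.5 cube contributes its full rectangle (area 212.75 mm²); the cylinder at (2.5, 0) is not intersected at this z (z outside [23.5, 28.5]); the cube at (-1, 1) does not reach this height (z outside [4, 23.5]); Combining (union): only the 18.5×11.5 cube is present, so the union is just that shape — area = 212.75 mm². So its area = 212.75 mm². Layer 81 (z = 24.3): the cube does not reach this height (z outside [0, 23.5]); the r=5.5 cylinder at (2.5, 0) gives a regular 24-gon of circumradius 5.5 (constant along its height) (area = (24/2)·5.500²·sin(360°/24) = 93.95 mm²); the cube at (-1, 1) is not intersected at this z (z outside [4, 23.5]); Taking the union: only the r=5.5 cylinder at (2.5, 0) is present, so the union is just that shape — area = 93.95 mm². So its area = 93.95 mm². Layer 11 is larger (212.75 vs 93.95 mm²).

layer 11 (z = 3.3 mm)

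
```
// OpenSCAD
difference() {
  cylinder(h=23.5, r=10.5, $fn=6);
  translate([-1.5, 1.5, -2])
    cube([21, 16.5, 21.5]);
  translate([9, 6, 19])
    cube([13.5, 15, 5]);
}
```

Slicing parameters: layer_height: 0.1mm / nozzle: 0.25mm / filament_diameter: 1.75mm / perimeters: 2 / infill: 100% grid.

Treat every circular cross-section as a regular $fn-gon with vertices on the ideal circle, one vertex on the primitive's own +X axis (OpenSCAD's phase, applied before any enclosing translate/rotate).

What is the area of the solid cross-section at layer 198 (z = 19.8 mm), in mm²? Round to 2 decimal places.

At z = 19.8 mm: the cylinder: section is a regular 6-gon, circumradius r=10.5 (area = (6/2)·10.500²·sin(360°/6) = 286.44 mm²); the cube at (-1.5, 1.5) is absent (z outside [-2, 19.5]); the cube at (9, 6) (footprint 13.5×15) is included at this height (area 202.50 mm²); After the difference (first − rest): starting from the r=10.5 cylinder (286.44 mm²), the 13.5×15 cube at (9, 6) misses the remaining region (no effect) — area = 286.44 mm². Overall, the cross-section is a single solid region. Net area = 286.44 mm².

286.44 mm²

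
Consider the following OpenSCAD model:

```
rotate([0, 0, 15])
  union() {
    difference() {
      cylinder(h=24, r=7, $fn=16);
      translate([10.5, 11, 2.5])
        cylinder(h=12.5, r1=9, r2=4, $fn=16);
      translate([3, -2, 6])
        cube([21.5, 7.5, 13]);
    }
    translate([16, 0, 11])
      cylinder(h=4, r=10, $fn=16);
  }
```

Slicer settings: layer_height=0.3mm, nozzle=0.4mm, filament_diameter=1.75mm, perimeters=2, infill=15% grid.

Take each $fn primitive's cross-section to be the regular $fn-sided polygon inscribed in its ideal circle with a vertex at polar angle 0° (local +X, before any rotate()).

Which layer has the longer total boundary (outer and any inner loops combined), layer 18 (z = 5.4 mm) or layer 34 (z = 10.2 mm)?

Layer 18 (z = 5.4): the r=7 cylinder contributes a regular 16-gon of circumradius 7 (perimeter = 2·16·7.000·sin(180°/16) = 43.70 mm); the cone at (10.5, 11): at t=0.232 of its height the radius interpolates to r₁+(r₂−r₁)t = 7.840, giving a regular 16-gon of that circumradius (perimeter = 2·16·7.840·sin(180°/16) = 48.94 mm); the cube at (3, -2) is absent (z outside [6, 19]); After the difference (first − rest): starting from the r=7 cylinder, the cone at (10.5, 11) misses the remaining region (no effect) — boundary = 43.70 mm; the cylinder at (16, 0) does not reach this height (z outside [11, 15]); Taking the union: only that combined region is present, so the union is just that shape — boundary = 43.70 mm; (rotated 15° about Z; rotation is an isometry so areas/perimeters/island counts are preserved). So its perimeter = 43.70 mm. Layer 34 (z = 10.2): the r=7 cylinder contributes a regular 16-gon of circumradius 7 (perimeter = 2·16·7.000·sin(180°/16) = 43.70 mm); the cone at (10.5, 11): at t=0.616 of its height the radius interpolates to r₁+(r₂−r₁)t = 5.920, giving a regular 16-gon of that circumradius (perimeter = 2·16·5.920·sin(180°/16) = 36.96 mm); the 21.5×7.5 cube at (3, -2) contributes its full rectangle (perimeter 58.00 mm); After the difference (first − rest): starting from the r=7 cylinder, the cone at (10.5, 11) misses the remaining region (no effect); the 21.5×7.5 cube at (3, -2) partially overlaps it — only the 24.60 mm² overlap (of its 161.25 mm²) is removed, clipping the outline — boundary = 47.44 mm; the cylinder at (16, 0) does not reach this height (z outside [11, 15]); Combining (union): only the result so far is present, so the union is just that shape — boundary = 47.44 mm; (rotated 15° about Z; rotation is an isometry so areas/perimeters/island counts are preserved). So its perimeter = 47.44 mm. Layer 34 is larger (47.44 vs 43.70 mm).

layer 34 (z = 10.2 mm)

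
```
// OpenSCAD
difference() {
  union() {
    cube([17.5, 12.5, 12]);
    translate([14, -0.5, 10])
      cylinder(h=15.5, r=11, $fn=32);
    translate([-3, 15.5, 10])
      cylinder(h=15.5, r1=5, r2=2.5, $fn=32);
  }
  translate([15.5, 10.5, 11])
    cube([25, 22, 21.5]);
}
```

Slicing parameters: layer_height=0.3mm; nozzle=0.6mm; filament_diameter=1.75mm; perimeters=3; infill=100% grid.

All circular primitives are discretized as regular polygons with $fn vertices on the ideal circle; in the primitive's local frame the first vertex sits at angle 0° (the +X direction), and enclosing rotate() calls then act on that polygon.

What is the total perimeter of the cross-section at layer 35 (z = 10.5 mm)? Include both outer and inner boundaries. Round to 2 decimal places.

At z = 10.5 mm: the cube is present — its section is the full 17.5×12.5 rectangle (perimeter 60.00 mm); the r=11 cylinder at (14, -0.5) contributes a regular 32-gon of circumradius 11 (perimeter = 2·32·11.000·sin(180°/32) = 69.00 mm); the cone at (-3, 15.5): at t=0.032 of its height the radius interpolates to r₁+(r₂−r₁)t = 4.919, giving a regular 32-gon of that circumradius (perimeter = 2·32·4.919·sin(180°/32) = 30.86 mm); Taking the union: the regions partially overlap (shared area 125.31 mm²), so the edge portions inside another operand are dropped and the merged outline is re-measured after clipping — boundary = 112.23 mm; the cube at (15.5, 10.5) does not reach this height (z outside [11, 32.5]); Taking the first minus the rest: none of the subtracted shapes is present at this height, so that combined region is unchanged — boundary = 112.23 mm. Overall, the cross-section is a single solid region. Total boundary length (outer) = 112.23 mm.

112.23 mm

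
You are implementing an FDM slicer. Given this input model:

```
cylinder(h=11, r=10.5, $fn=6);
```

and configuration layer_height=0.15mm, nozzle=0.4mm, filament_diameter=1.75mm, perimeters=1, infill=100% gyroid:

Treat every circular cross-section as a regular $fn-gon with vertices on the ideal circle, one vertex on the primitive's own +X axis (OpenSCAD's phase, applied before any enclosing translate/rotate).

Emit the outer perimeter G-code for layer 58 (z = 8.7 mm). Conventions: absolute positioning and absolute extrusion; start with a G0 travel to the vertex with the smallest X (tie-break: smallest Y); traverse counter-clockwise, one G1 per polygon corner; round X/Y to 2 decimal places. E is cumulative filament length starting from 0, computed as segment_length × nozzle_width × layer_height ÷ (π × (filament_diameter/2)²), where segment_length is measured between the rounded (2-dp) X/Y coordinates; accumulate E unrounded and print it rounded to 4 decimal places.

At z = 8.7 mm: the r=10.5 cylinder contributes a regular 6-gon of circumradius 10.5. The outline is a single polygon with 6 vertices. Extrusion per mm of travel: 0.4 × 0.15 / (π × 0.875²) = 0.024945. Accumulating E over each segment gives final E = 1.5713.

G0 X-10.50 Y0.00 Z8.70
G1 X-5.25 Y-9.09 E0.2619
G1 X5.25 Y-9.09 E0.5238
G1 X10.50 Y0.00 E0.7856
G1 X5.25 Y9.09 E1.0475
G1 X-5.25 Y9.09 E1.3094
G1 X-10.50 Y0.00 E1.5713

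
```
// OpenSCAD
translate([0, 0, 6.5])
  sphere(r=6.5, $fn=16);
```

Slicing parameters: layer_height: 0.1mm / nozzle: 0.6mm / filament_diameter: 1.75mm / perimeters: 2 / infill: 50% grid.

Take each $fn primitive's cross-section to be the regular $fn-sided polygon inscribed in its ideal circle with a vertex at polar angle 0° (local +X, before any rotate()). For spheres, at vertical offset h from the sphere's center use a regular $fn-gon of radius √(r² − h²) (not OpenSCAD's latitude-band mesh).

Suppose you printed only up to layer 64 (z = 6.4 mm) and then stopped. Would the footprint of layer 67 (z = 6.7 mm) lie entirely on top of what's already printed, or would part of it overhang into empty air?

Compare the two slices. At z = 6.4: the r=6.5 sphere slices to a regular 16-gon of circumradius 6.499 (√(r²−h²) with h=0.1 from center) (area = (16/2)·6.499²·sin(360°/16) = 129.32 mm²). At z = 6.7: the r=6.5 sphere slices to a regular 16-gon of circumradius 6.497 (√(r²−h²) with h=0.2 from center) (area = (16/2)·6.497²·sin(360°/16) = 129.22 mm²). Checking containment: the cross-section at z = 6.7 is a subset of the cross-section at z = 6.4.

entirely on top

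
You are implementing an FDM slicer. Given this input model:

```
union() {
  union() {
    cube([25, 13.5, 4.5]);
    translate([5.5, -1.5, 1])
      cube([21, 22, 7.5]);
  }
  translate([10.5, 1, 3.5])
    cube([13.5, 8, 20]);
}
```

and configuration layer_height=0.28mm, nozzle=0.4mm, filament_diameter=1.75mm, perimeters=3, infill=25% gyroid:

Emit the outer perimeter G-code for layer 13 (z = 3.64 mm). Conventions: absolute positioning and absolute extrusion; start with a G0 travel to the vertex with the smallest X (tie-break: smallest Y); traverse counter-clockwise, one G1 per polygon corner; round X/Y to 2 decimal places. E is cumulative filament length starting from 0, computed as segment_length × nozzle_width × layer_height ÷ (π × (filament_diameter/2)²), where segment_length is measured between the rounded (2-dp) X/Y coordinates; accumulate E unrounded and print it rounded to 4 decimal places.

G0 X0.00 Y0.00 Z3.64
G1 X5.50 Y0.00 E0.2561
G1 X5.50 Y-1.50 E0.3259
G1 X26.50 Y-1.50 E1.3038
G1 X26.50 Y20.50 E2.3282
G1 X5.50 Y20.50 E3.3061
G1 X5.50 Y13.50 E3.6320
G1 X0.00 Y13.50 E3.8881
G1 X0.00 Y0.00 E4.5167

At z = 3.64 mm: the cube is present — its section is the full 25×13.5 rectangle; the 21×22 cube at (5.5, -1.5) contributes its full rectangle; Combining (union): the regions partially overlap (shared area 263.25 mm²), so overlapping operands fuse into one piece — 1 connected region; the cube at (10.5, 1) (footprint 13.5×8) is included at this height; Taking the union: the 13.5×8 cube at (10.5, 1) lies entirely inside that combined region, so the union is just that combined region — 1 connected region. The outline is a single polygon with 8 vertices. Extrusion per mm of travel: 0.4 × 0.28 / (π × 0.875²) = 0.046564. Accumulating E over each segment gives final E = 4.5167.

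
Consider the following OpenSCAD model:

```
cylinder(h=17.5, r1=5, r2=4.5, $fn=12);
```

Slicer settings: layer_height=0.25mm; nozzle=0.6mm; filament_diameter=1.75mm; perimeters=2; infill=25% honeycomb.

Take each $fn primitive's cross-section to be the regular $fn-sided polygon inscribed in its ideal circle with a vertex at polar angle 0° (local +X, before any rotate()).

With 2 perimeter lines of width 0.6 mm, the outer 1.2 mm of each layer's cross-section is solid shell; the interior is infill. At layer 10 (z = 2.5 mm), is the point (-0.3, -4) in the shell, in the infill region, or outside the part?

At z = 2.5 mm: the cone contributes a regular 12-gon of circumradius 4.929 (interpolated between r1=5 and r2=4.5 at t=0.143). Overall, the cross-section is a single solid region. The nearest boundary edge runs (-2.46, -4.27)→(-0.00, -4.93); distance from the point to it = 0.82 mm. The point is inside the cross-section, 0.82 mm from the nearest boundary — within the 1.2 mm shell band (2 × 0.6).

shell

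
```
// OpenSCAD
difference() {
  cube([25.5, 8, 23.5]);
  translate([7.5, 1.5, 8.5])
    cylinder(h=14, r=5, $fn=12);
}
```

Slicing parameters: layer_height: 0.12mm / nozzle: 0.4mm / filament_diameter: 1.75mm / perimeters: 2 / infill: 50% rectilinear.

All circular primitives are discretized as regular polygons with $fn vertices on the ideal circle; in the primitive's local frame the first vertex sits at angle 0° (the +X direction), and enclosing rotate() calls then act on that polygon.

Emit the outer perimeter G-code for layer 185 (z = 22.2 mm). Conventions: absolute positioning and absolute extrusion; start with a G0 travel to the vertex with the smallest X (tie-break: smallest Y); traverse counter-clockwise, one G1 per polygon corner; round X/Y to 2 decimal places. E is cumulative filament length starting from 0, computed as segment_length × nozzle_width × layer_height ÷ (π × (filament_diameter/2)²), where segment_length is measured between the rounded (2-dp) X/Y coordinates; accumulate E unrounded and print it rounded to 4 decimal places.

G0 X0.00 Y0.00 Z22.20
G1 X2.90 Y0.00 E0.0579
G1 X2.50 Y1.50 E0.0889
G1 X3.17 Y4.00 E0.1405
G1 X5.00 Y5.83 E0.1922
G1 X7.50 Y6.50 E0.2438
G1 X10.00 Y5.83 E0.2955
G1 X11.83 Y4.00 E0.3471
G1 X12.50 Y1.50 E0.3987
G1 X12.10 Y0.00 E0.4297
G1 X25.50 Y0.00 E0.6971
G1 X25.50 Y8.00 E0.8568
G1 X0.00 Y8.00 E1.3657
G1 X0.00 Y0.00 E1.5253

At z = 22.2 mm: the cube (footprint 25.5×8) is included at this height; the cylinder at (7.5, 1.5): section is a regular 12-gon, circumradius r=5; Taking the first minus the rest: starting from the 25.5×8 cube, the r=5 cylinder at (7.5, 1.5) partially overlaps it — only the 51.90 mm² overlap (of its 75.00 mm²) is removed, clipping the outline — 1 connected region. The outline is a single polygon with 13 vertices. Extrusion per mm of travel: 0.4 × 0.12 / (π × 0.875²) = 0.019956. Accumulating E over each segment gives final E = 1.5253.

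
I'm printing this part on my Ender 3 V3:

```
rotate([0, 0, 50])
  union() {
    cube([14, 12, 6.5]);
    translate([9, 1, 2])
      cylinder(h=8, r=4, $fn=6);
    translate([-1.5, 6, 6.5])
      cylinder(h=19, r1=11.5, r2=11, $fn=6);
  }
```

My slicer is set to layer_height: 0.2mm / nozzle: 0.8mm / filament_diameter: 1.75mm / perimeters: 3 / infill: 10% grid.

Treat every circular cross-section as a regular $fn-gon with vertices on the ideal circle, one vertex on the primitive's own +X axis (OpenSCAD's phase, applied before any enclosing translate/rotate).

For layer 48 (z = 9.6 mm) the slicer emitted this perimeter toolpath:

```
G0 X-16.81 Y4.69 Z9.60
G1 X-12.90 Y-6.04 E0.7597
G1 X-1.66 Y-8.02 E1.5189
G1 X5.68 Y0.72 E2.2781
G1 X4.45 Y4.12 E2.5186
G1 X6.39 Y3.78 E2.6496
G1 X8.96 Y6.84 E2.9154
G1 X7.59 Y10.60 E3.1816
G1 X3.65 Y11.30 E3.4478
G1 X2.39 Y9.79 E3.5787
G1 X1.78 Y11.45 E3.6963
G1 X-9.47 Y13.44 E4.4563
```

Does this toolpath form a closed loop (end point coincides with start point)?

no

Start point (G0): (-16.81, 4.69). End point (last G1): the path does not return to the start — open.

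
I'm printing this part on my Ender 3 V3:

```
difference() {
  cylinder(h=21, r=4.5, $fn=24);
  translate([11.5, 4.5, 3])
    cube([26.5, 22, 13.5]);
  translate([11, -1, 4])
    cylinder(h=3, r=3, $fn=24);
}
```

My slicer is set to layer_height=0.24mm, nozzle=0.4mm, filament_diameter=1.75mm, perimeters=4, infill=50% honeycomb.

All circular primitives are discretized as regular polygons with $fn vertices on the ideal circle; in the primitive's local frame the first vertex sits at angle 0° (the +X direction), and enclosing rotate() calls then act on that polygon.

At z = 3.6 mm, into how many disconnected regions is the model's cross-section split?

At z = 3.6 mm: the r=4.5 cylinder contributes a regular 24-gon of circumradius 4.5; the 26.5×22 cube at (11.5, 4.5) contributes its full rectangle; the cylinder at (11, -1) is not intersected at this z (z outside [4, 7]); After the difference (first − rest): starting from the r=4.5 cylinder, the 26.5×22 cube at (11.5, 4.5) misses the remaining region (no effect) — 1 connected region. The result has 1 disconnected region.

1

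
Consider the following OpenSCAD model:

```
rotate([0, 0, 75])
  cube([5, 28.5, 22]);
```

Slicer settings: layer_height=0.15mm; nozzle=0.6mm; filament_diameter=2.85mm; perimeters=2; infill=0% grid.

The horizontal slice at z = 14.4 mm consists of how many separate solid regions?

1

At z = 14.4 mm: the 5×28.5 cube contributes its full rectangle; (rotated 75° about Z; rotation is an isometry so areas/perimeters/island counts are preserved). The result has 1 disconnected region.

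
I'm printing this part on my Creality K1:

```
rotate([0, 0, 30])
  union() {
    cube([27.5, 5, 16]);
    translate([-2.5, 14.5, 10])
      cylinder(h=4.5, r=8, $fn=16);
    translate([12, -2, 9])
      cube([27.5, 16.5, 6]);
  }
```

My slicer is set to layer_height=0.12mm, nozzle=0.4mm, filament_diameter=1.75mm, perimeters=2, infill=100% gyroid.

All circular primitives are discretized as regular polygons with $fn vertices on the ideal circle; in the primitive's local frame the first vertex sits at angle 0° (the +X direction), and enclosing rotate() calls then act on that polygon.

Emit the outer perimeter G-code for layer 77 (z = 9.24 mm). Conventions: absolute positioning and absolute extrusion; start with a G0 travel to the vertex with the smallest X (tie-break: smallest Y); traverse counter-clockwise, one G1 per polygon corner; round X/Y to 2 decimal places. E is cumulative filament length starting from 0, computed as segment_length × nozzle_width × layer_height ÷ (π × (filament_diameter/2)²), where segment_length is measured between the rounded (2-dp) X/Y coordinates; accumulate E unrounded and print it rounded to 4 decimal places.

At z = 9.24 mm: the 27.5×5 cube contributes its full rectangle; the cylinder at (-2.5, 14.5) is not intersected at this z (z outside [10, 14.5]); the cube at (12, -2) is present — its section is the full 27.5×16.5 rectangle; Combining (union): the regions partially overlap (shared area 77.50 mm²), so overlapping operands fuse into one piece — 1 connected region; (rotated 30° about Z; rotation is an isometry so areas/perimeters/island counts are preserved). The outline is a single polygon with 8 vertices. Extrusion per mm of travel: 0.4 × 0.12 / (π × 0.875²) = 0.019956. Accumulating E over each segment gives final E = 2.2352.

G0 X-2.50 Y4.33 Z9.24
G1 X0.00 Y0.00 E0.0998
G1 X10.39 Y6.00 E0.3392
G1 X11.39 Y4.27 E0.3791
G1 X35.21 Y18.02 E0.9280
G1 X26.96 Y32.31 E1.2572
G1 X3.14 Y18.56 E1.8061
G1 X7.89 Y10.33 E1.9957
G1 X-2.50 Y4.33 E2.2352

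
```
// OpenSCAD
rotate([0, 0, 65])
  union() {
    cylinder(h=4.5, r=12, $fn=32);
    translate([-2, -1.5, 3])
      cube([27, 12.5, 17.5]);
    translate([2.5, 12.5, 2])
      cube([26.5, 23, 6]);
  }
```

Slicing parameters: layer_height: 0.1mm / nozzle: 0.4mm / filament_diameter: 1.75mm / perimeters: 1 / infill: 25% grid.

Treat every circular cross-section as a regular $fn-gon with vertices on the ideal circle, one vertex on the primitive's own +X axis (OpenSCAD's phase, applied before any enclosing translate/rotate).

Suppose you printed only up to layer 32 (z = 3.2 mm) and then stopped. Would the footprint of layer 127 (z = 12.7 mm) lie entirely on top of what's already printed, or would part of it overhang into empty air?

Compare the two slices. At z = 3.2: the cylinder: section is a regular 32-gon, circumradius r=12 (area = (32/2)·12.000²·sin(360°/32) = 449.49 mm²); the cube at (-2, -1.5) (footprint 27×12.5) is included at this height (area 337.50 mm²); the 26.5×23 cube at (2.5, 12.5) contributes its full rectangle (area 609.50 mm²); Merging all regions: the regions partially overlap — summed areas 1396.49 mm² minus the doubly-counted overlap 152.22 mm² gives 1244.27 mm² — area = 1244.27 mm²; (rotated 65° about Z; rotation is an isometry so areas/perimeters/island counts are preserved). At z = 12.7: the cylinder is absent (z outside [0, 4.5]); the 27×12.5 cube at (-2, -1.5) contributes its full rectangle (area 337.50 mm²); the cube at (2.5, 12.5) does not reach this height (z outside [2, 8]); Combining (union): only the 27×12.5 cube at (-2, -1.5) is present, so the union is just that shape — area = 337.50 mm²; (whole slice rotated 65° about Z — lengths, areas and connectivity unchanged). Checking containment: the cross-section at z = 12.7 is a subset of the cross-section at z = 3.2.

entirely on top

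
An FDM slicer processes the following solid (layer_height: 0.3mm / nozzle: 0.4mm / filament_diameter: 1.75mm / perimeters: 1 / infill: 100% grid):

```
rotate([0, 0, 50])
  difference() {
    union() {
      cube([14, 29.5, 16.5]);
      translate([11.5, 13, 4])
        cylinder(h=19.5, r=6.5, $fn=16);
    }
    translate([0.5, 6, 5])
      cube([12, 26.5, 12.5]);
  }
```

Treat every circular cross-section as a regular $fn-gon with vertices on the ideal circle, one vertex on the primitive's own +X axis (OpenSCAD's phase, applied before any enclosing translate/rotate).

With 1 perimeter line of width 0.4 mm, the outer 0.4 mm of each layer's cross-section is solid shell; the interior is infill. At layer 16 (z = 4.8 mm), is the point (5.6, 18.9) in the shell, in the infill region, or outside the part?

outside

At z = 4.8 mm: the cube (footprint 14×29.5) is included at this height; the r=6.5 cylinder at (11.5, 13) gives a regular 16-gon of circumradius 6.5 (constant along its height); Merging all regions: the regions partially overlap (shared area 95.93 mm²), so overlapping operands fuse into one piece — 1 connected region; the cube at (0.5, 6) is not intersected at this z (z outside [5, 17.5]); After the difference (first − rest): none of the subtracted shapes is present at this height, so that combined region is unchanged — 1 connected region; (whole slice rotated 50° about Z — lengths, areas and connectivity unchanged). Overall, the cross-section is a single solid region. Undo the 50° rotation: the query point maps to (18.078, 7.859) in the un-rotated model frame. The nearest boundary edge runs (17.51, 10.51)→(16.10, 8.40); distance from the point to it = 1.95 mm. The point is not inside any of the regions above, so it lies outside the cross-section (1.95 mm from the nearest boundary).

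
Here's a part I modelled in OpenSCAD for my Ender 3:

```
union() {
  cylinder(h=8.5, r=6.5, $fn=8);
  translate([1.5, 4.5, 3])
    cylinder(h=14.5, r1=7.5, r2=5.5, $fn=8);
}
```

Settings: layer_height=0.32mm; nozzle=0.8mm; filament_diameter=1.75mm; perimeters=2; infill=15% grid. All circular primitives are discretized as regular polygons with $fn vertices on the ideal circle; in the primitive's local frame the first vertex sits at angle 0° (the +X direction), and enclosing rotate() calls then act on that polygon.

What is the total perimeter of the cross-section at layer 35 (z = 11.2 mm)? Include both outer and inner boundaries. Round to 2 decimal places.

At z = 11.2 mm: the cylinder is not intersected at this z (z outside [0, 8.5]); the cone at (1.5, 4.5): at t=0.566 of its height the radius interpolates to r₁+(r₂−r₁)t = 6.369, giving a regular 8-gon of that circumradius (perimeter = 2·8·6.369·sin(180°/8) = 39.00 mm); Merging all regions: only the cone at (1.5, 4.5) is present, so the union is just that shape — boundary = 39.00 mm. Overall, the cross-section is a single solid region. Total boundary length (outer) = 39.00 mm.

39.00 mm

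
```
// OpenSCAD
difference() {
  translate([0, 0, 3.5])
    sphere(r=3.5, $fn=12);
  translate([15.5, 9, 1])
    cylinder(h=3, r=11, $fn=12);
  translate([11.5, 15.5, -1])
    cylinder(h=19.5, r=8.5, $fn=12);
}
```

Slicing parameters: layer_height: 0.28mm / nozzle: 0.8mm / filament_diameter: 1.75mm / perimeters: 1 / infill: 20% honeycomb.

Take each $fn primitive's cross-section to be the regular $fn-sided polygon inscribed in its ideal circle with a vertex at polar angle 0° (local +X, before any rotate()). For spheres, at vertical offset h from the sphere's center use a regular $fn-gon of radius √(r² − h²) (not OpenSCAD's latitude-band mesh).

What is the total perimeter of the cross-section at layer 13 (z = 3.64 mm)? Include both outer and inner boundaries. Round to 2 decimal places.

At z = 3.64 mm: the r=3.5 sphere slices to a regular 12-gon of circumradius 3.497 (√(r²−h²) with h=0.14 from center) (perimeter = 2·12·3.497·sin(180°/12) = 21.72 mm); the cylinder at (15.5, 9): section is a regular 12-gon, circumradius r=11 (perimeter = 2·12·11.000·sin(180°/12) = 68.33 mm); the r=8.5 cylinder at (11.5, 15.5) gives a regular 12-gon of circumradius 8.5 (constant along its height) (perimeter = 2·12·8.500·sin(180°/12) = 52.80 mm); Subtracting the remaining from the first: starting from the r=3.5 sphere, the r=11 cylinder at (15.5, 9) misses the remaining region (no effect); the r=8.5 cylinder at (11.5, 15.5) misses the remaining region (no effect) — boundary = 21.72 mm. Overall, the cross-section is a single solid region. Total boundary length (outer) = 21.72 mm.

21.72 mm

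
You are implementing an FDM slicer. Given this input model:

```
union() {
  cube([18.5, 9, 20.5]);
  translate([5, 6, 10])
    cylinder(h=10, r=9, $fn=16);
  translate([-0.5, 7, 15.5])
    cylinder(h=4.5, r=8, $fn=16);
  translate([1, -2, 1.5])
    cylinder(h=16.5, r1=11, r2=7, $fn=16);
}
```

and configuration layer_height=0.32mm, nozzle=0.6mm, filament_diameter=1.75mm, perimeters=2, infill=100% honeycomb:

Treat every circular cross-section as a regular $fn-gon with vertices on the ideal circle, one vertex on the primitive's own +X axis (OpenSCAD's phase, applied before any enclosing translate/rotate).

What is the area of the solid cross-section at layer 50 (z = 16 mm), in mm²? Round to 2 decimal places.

454.37 mm²

At z = 16 mm: the cube is present — its section is the full 18.5×9 rectangle (area 166.50 mm²); the r=9 cylinder at (5, 6) contributes a regular 16-gon of circumradius 9 (area = (16/2)·9.000²·sin(360°/16) = 247.98 mm²); the r=8 cylinder at (-0.5, 7) gives a regular 16-gon of circumradius 8 (constant along its height) (area = (16/2)·8.000²·sin(360°/16) = 195.93 mm²); the cone at (1, -2) contributes a regular 16-gon of circumradius 7.485 (interpolated between r1=11 and r2=7 at t=0.879) (area = (16/2)·7.485²·sin(360°/16) = 171.51 mm²); Combining (union): the regions partially overlap — summed areas 781.93 mm² minus the doubly-counted overlap 327.55 mm² gives 454.37 mm² — area = 454.37 mm². Overall, the cross-section is a single solid region. Net area = 454.37 mm².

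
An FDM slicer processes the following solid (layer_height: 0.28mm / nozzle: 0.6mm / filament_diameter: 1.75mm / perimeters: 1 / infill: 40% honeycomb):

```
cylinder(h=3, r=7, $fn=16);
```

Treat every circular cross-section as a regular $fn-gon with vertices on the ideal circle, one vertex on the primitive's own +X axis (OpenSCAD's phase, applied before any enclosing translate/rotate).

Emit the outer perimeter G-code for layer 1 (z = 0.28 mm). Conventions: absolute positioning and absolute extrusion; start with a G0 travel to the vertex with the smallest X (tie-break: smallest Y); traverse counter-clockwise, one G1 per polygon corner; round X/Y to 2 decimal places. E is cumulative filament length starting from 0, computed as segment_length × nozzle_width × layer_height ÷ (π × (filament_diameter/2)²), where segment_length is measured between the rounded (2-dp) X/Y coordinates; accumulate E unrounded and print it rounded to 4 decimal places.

G0 X-7.00 Y0.00 Z0.28
G1 X-6.47 Y-2.68 E0.1908
G1 X-4.95 Y-4.95 E0.3816
G1 X-2.68 Y-6.47 E0.5724
G1 X0.00 Y-7.00 E0.7633
G1 X2.68 Y-6.47 E0.9541
G1 X4.95 Y-4.95 E1.1449
G1 X6.47 Y-2.68 E1.3357
G1 X7.00 Y0.00 E1.5265
G1 X6.47 Y2.68 E1.7173
G1 X4.95 Y4.95 E1.9081
G1 X2.68 Y6.47 E2.0989
G1 X0.00 Y7.00 E2.2898
G1 X-2.68 Y6.47 E2.4806
G1 X-4.95 Y4.95 E2.6714
G1 X-6.47 Y2.68 E2.8622
G1 X-7.00 Y0.00 E3.0530

At z = 0.28 mm: the r=7 cylinder gives a regular 16-gon of circumradius 7 (constant along its height). The outline is a single polygon with 16 vertices. Extrusion per mm of travel: 0.6 × 0.28 / (π × 0.875²) = 0.069846. Accumulating E over each segment gives final E = 3.0530.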